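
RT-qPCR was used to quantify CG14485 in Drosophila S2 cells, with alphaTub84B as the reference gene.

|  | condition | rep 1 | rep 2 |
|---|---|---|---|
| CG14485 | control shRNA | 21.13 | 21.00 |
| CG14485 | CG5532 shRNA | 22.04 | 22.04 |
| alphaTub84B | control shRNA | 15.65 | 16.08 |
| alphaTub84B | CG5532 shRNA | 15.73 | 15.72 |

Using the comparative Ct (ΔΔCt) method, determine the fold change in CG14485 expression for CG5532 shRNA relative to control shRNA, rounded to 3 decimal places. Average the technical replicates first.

0.462

Mean Ct: CG14485 control shRNA 21.065; CG14485 CG5532 shRNA 22.040; alphaTub84B control shRNA 15.865; alphaTub84B CG5532 shRNA 15.725
ΔCt(control shRNA) = 21.065 − 15.865 = 5.200
ΔCt(CG5532 shRNA) = 22.040 − 15.725 = 6.315
ΔΔCt = 6.315 − 5.200 = 1.115
Fold change = 2^(−1.115) = 0.4617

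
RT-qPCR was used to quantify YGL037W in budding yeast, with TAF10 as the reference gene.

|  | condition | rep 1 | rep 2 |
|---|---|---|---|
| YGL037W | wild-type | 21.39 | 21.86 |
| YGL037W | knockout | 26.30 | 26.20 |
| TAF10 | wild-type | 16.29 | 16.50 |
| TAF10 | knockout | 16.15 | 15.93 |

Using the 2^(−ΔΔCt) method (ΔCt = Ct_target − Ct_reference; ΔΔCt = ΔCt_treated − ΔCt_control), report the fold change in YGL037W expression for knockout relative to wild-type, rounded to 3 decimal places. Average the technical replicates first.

0.032

Mean Ct: YGL037W wild-type 21.625; YGL037W knockout 26.250; TAF10 wild-type 16.395; TAF10 knockout 16.040
ΔCt(wild-type) = 21.625 − 16.395 = 5.230
ΔCt(knockout) = 26.250 − 16.040 = 10.210
ΔΔCt = 10.210 − 5.230 = 4.980
Fold change = 2^(−4.980) = 0.0317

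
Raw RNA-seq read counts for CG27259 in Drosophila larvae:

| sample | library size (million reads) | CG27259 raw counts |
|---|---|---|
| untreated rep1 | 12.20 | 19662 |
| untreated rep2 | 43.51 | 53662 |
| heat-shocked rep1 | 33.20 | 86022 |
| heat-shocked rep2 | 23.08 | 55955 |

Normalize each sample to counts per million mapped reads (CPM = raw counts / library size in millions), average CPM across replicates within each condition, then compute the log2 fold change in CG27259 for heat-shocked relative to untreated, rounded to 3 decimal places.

CPM(untreated rep1) = 19662 / 12.20 = 1611.6393
CPM(untreated rep2) = 53662 / 43.51 = 1233.3257
CPM(heat-shocked rep1) = 86022 / 33.20 = 2591.0241
CPM(heat-shocked rep2) = 55955 / 23.08 = 2424.3934
mean CPM(untreated) = 1422.4825; mean CPM(heat-shocked) = 2507.7088
Fold change = 2507.7088 / 1422.4825 = 1.76291
log2(1.76291) = 0.8180

0.818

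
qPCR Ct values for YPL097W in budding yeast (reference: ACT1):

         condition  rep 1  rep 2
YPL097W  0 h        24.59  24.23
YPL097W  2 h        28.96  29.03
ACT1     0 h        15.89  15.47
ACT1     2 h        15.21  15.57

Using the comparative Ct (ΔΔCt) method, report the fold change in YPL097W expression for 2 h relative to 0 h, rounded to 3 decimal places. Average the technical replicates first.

0.034

Mean Ct: YPL097W 0 h 24.410; YPL097W 2 h 28.995; ACT1 0 h 15.680; ACT1 2 h 15.390
ΔCt(0 h) = 24.410 − 15.680 = 8.730
ΔCt(2 h) = 28.995 − 15.390 = 13.605
ΔΔCt = 13.605 − 8.730 = 4.875
Fold change = 2^(−4.875) = 0.0341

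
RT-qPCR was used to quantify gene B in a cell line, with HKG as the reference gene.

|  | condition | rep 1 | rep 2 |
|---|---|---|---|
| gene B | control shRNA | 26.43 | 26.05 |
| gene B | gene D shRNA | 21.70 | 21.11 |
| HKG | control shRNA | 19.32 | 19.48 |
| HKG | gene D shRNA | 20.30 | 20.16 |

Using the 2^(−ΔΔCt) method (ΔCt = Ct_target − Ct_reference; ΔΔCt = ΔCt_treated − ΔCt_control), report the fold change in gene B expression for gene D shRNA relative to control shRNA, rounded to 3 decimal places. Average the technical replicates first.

Mean Ct: gene B control shRNA 26.240; gene B gene D shRNA 21.405; HKG control shRNA 19.400; HKG gene D shRNA 20.230
ΔCt(control shRNA) = 26.240 − 19.400 = 6.840
ΔCt(gene D shRNA) = 21.405 − 20.230 = 1.175
ΔΔCt = 1.175 − 6.840 = -5.665
Fold change = 2^(−(-5.665)) = 2^5.665 = 50.7382

50.738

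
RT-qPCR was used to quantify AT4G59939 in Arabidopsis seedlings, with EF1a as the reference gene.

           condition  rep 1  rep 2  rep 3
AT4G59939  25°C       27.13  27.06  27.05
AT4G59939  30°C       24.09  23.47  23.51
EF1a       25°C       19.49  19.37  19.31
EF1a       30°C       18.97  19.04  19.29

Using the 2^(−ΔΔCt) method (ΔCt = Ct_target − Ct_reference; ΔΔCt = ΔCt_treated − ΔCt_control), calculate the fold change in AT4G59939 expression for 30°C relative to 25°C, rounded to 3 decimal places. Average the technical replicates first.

Mean Ct: AT4G59939 25°C 27.080; AT4G59939 30°C 23.690; EF1a 25°C 19.390; EF1a 30°C 19.100
ΔCt(25°C) = 27.080 − 19.390 = 7.690
ΔCt(30°C) = 23.690 − 19.100 = 4.590
ΔΔCt = 4.590 − 7.690 = -3.100
Fold change = 2^(−(-3.100)) = 2^3.100 = 8.5742

8.574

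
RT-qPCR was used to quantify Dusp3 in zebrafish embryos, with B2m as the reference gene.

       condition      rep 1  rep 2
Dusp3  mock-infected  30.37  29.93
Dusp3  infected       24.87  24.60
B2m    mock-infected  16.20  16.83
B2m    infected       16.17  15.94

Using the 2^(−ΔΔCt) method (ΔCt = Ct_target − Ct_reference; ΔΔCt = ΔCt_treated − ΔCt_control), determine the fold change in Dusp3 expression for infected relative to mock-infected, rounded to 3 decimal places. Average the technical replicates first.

31.017

Mean Ct: Dusp3 mock-infected 30.150; Dusp3 infected 24.735; B2m mock-infected 16.515; B2m infected 16.055
ΔCt(mock-infected) = 30.150 − 16.515 = 13.635
ΔCt(infected) = 24.735 − 16.055 = 8.680
ΔΔCt = 8.680 − 13.635 = -4.955
Fold change = 2^(−(-4.955)) = 2^4.955 = 31.0173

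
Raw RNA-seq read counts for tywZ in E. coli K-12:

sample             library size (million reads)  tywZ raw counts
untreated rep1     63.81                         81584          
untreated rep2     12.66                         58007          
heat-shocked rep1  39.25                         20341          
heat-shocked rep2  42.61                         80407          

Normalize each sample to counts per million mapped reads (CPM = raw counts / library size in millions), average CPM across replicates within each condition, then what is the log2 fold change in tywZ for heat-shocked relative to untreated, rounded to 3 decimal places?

CPM(untreated rep1) = 81584 / 63.81 = 1278.5457
CPM(untreated rep2) = 58007 / 12.66 = 4581.9115
CPM(heat-shocked rep1) = 20341 / 39.25 = 518.2420
CPM(heat-shocked rep2) = 80407 / 42.61 = 1887.0453
mean CPM(untreated) = 2930.2286; mean CPM(heat-shocked) = 1202.6437
Fold change = 1202.6437 / 2930.2286 = 0.41043
log2(0.41043) = -1.2848

-1.285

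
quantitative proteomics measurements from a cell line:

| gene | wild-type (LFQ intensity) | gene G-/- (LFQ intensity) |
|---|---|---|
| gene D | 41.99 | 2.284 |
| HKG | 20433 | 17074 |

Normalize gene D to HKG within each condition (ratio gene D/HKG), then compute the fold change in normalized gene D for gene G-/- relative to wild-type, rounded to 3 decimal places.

0.065

gene D/HKG (wild-type) = 41.99 / 20433 = 0.002055
gene D/HKG (gene G-/-) = 2.284 / 17074 = 0.00013377
Fold change = 0.00013377 / 0.002055 = 0.0651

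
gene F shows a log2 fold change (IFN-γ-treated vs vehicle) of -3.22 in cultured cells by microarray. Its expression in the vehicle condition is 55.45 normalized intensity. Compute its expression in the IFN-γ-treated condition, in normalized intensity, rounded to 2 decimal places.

5.95

Fold change = 2^(-3.22) = 0.1073
IFN-γ-treated expression = 55.45 × 0.1073 = 5.95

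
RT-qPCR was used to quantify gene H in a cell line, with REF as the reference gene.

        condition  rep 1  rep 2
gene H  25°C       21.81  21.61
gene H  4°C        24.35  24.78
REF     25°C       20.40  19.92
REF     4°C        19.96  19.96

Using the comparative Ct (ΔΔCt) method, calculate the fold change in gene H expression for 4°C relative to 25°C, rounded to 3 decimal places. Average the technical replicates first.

Mean Ct: gene H 25°C 21.710; gene H 4°C 24.565; REF 25°C 20.160; REF 4°C 19.960
ΔCt(25°C) = 21.710 − 20.160 = 1.550
ΔCt(4°C) = 24.565 − 19.960 = 4.605
ΔΔCt = 4.605 − 1.550 = 3.055
Fold change = 2^(−3.055) = 0.1203

0.120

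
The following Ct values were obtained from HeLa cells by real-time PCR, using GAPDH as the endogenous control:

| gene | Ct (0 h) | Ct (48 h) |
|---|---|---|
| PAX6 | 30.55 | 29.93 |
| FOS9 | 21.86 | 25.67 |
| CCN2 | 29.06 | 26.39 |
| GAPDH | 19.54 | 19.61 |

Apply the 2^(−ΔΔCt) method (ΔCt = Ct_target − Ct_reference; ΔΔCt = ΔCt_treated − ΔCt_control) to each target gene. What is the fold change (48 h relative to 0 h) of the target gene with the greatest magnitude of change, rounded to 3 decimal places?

0.075

PAX6: ΔΔCt = (29.93−19.61) − (30.55−19.54) = 10.32 − 11.01 = -0.69; fold change = 2^0.69 = 1.613
FOS9: ΔΔCt = (25.67−19.61) − (21.86−19.54) = 6.06 − 2.32 = 3.74; fold change = 2^-3.74 = 0.075
CCN2: ΔΔCt = (26.39−19.61) − (29.06−19.54) = 6.78 − 9.52 = -2.74; fold change = 2^2.74 = 6.681
FOS9 has the largest |ΔΔCt| = 3.74.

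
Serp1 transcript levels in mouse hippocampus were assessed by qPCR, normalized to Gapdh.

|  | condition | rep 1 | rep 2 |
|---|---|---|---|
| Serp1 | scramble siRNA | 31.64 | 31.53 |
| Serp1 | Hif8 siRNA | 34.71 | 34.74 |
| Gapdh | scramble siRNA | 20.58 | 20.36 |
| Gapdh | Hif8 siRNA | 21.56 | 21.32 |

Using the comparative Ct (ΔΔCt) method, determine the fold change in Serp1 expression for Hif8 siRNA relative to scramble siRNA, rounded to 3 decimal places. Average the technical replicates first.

Mean Ct: Serp1 scramble siRNA 31.585; Serp1 Hif8 siRNA 34.725; Gapdh scramble siRNA 20.470; Gapdh Hif8 siRNA 21.440
ΔCt(scramble siRNA) = 31.585 − 20.470 = 11.115
ΔCt(Hif8 siRNA) = 34.725 − 21.440 = 13.285
ΔΔCt = 13.285 − 11.115 = 2.170
Fold change = 2^(−2.170) = 0.2222

0.222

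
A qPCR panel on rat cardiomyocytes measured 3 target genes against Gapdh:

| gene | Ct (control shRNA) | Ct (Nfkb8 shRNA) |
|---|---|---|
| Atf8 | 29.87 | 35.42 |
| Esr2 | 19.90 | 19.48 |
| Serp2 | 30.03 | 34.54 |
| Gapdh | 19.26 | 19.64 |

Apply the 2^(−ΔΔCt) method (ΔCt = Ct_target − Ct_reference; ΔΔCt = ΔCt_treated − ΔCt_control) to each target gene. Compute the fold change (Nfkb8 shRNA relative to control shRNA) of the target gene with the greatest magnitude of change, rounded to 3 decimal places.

Atf8: ΔΔCt = (35.42−19.64) − (29.87−19.26) = 15.78 − 10.61 = 5.17; fold change = 2^-5.17 = 0.028
Esr2: ΔΔCt = (19.48−19.64) − (19.90−19.26) = -0.16 − 0.64 = -0.80; fold change = 2^0.80 = 1.741
Serp2: ΔΔCt = (34.54−19.64) − (30.03−19.26) = 14.90 − 10.77 = 4.13; fold change = 2^-4.13 = 0.057
Atf8 has the largest |ΔΔCt| = 5.17.

0.028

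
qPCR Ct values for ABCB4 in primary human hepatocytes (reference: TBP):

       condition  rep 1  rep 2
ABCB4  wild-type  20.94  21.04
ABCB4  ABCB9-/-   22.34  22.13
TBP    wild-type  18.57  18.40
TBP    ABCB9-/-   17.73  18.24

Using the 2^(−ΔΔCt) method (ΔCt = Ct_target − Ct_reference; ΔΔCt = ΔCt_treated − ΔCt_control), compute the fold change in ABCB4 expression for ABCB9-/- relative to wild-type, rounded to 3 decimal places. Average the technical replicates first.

0.298

Mean Ct: ABCB4 wild-type 20.990; ABCB4 ABCB9-/- 22.235; TBP wild-type 18.485; TBP ABCB9-/- 17.985
ΔCt(wild-type) = 20.990 − 18.485 = 2.505
ΔCt(ABCB9-/-) = 22.235 − 17.985 = 4.250
ΔΔCt = 4.250 − 2.505 = 1.745
Fold change = 2^(−1.745) = 0.2983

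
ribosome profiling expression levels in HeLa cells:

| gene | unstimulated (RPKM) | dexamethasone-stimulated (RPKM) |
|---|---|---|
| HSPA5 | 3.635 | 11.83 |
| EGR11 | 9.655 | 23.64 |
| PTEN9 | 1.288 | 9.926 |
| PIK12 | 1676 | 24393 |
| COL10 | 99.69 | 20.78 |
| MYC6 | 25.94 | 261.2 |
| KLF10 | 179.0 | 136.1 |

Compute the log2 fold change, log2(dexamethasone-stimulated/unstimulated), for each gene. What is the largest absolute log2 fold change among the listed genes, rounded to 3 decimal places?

3.863

log2(11.83/3.635) = 1.702  (HSPA5)
log2(23.64/9.655) = 1.292  (EGR11)
log2(9.926/1.288) = 2.946  (PTEN9)
log2(24393/1676) = 3.863  (PIK12)
log2(20.78/99.69) = -2.262  (COL10)
log2(261.2/25.94) = 3.332  (MYC6)
log2(136.1/179.0) = -0.395  (KLF10)
The largest magnitude belongs to PIK12.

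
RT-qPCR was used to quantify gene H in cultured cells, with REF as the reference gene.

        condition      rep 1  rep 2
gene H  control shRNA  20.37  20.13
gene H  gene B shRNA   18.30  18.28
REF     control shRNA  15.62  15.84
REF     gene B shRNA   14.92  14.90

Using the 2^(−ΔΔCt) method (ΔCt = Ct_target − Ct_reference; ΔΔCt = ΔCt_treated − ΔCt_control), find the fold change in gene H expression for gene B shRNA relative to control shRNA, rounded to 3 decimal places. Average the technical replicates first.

2.204

Mean Ct: gene H control shRNA 20.250; gene H gene B shRNA 18.290; REF control shRNA 15.730; REF gene B shRNA 14.910
ΔCt(control shRNA) = 20.250 − 15.730 = 4.520
ΔCt(gene B shRNA) = 18.290 − 14.910 = 3.380
ΔΔCt = 3.380 − 4.520 = -1.140
Fold change = 2^(−(-1.140)) = 2^1.140 = 2.2038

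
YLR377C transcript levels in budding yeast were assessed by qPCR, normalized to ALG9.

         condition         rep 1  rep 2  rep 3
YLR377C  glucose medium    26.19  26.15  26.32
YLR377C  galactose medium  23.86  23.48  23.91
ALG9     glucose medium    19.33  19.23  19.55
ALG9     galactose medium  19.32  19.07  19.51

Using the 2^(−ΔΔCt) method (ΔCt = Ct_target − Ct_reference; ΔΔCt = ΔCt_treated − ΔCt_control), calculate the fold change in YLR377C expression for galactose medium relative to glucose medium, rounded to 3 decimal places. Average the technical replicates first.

Mean Ct: YLR377C glucose medium 26.220; YLR377C galactose medium 23.750; ALG9 glucose medium 19.370; ALG9 galactose medium 19.300
ΔCt(glucose medium) = 26.220 − 19.370 = 6.850
ΔCt(galactose medium) = 23.750 − 19.300 = 4.450
ΔΔCt = 4.450 − 6.850 = -2.400
Fold change = 2^(−(-2.400)) = 2^2.400 = 5.2780

5.278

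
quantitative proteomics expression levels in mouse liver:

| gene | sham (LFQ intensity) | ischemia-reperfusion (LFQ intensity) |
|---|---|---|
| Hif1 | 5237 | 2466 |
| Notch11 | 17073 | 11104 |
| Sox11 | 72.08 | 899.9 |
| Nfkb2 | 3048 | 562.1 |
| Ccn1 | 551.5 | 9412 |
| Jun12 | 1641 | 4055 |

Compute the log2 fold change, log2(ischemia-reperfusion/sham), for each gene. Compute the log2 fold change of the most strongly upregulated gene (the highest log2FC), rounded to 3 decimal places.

4.093

log2(2466/5237) = -1.087  (Hif1)
log2(11104/17073) = -0.621  (Notch11)
log2(899.9/72.08) = 3.642  (Sox11)
log2(562.1/3048) = -2.439  (Nfkb2)
log2(9412/551.5) = 4.093  (Ccn1)
log2(4055/1641) = 1.305  (Jun12)
Ccn1 is most strongly upregulated.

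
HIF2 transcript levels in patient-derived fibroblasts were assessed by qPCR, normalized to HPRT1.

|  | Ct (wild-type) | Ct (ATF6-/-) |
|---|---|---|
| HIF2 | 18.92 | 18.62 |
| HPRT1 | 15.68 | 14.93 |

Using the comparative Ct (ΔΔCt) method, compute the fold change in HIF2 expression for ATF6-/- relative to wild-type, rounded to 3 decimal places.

0.732

ΔCt(wild-type) = 18.920 − 15.680 = 3.240
ΔCt(ATF6-/-) = 18.620 − 14.930 = 3.690
ΔΔCt = 3.690 − 3.240 = 0.450
Fold change = 2^(−0.450) = 0.7320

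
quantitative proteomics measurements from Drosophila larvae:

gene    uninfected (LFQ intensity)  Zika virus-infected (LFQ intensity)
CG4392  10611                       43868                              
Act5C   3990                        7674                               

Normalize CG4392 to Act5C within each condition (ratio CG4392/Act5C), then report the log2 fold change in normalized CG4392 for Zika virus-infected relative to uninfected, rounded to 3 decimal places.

CG4392/Act5C (uninfected) = 10611 / 3990 = 2.6594
CG4392/Act5C (Zika virus-infected) = 43868 / 7674 = 5.7164
Fold change = 5.7164 / 2.6594 = 2.1495
log2(2.1495) = 1.1040

1.104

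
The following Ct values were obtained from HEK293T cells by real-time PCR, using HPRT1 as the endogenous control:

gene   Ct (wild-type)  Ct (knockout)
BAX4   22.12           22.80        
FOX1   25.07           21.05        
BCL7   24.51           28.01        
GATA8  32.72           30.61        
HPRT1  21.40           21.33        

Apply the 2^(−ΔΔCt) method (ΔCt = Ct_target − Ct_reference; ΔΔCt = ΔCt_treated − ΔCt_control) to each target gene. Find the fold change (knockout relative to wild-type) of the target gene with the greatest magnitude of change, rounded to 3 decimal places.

15.455

BAX4: ΔΔCt = (22.80−21.33) − (22.12−21.40) = 1.47 − 0.72 = 0.75; fold change = 2^-0.75 = 0.595
FOX1: ΔΔCt = (21.05−21.33) − (25.07−21.40) = -0.28 − 3.67 = -3.95; fold change = 2^3.95 = 15.455
BCL7: ΔΔCt = (28.01−21.33) − (24.51−21.40) = 6.68 − 3.11 = 3.57; fold change = 2^-3.57 = 0.084
GATA8: ΔΔCt = (30.61−21.33) − (32.72−21.40) = 9.28 − 11.32 = -2.04; fold change = 2^2.04 = 4.112
FOX1 has the largest |ΔΔCt| = 3.95.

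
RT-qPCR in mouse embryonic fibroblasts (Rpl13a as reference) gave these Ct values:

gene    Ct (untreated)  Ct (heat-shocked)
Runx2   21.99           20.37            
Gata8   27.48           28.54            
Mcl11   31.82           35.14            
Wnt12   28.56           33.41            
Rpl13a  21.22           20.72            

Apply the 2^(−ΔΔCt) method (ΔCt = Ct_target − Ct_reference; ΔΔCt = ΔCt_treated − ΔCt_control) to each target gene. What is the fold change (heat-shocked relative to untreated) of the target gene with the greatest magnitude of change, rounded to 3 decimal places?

0.025

Runx2: ΔΔCt = (20.37−20.72) − (21.99−21.22) = -0.35 − 0.77 = -1.12; fold change = 2^1.12 = 2.173
Gata8: ΔΔCt = (28.54−20.72) − (27.48−21.22) = 7.82 − 6.26 = 1.56; fold change = 2^-1.56 = 0.339
Mcl11: ΔΔCt = (35.14−20.72) − (31.82−21.22) = 14.42 − 10.60 = 3.82; fold change = 2^-3.82 = 0.071
Wnt12: ΔΔCt = (33.41−20.72) − (28.56−21.22) = 12.69 − 7.34 = 5.35; fold change = 2^-5.35 = 0.025
Wnt12 has the largest |ΔΔCt| = 5.35.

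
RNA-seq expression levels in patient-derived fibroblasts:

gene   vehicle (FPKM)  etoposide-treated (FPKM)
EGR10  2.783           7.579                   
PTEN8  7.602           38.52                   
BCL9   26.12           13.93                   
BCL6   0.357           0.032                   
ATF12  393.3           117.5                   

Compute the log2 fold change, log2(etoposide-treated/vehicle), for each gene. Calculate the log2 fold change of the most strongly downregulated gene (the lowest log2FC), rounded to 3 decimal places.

-3.480

log2(7.579/2.783) = 1.445  (EGR10)
log2(38.52/7.602) = 2.341  (PTEN8)
log2(13.93/26.12) = -0.907  (BCL9)
log2(0.032/0.357) = -3.480  (BCL6)
log2(117.5/393.3) = -1.743  (ATF12)
BCL6 is most strongly downregulated.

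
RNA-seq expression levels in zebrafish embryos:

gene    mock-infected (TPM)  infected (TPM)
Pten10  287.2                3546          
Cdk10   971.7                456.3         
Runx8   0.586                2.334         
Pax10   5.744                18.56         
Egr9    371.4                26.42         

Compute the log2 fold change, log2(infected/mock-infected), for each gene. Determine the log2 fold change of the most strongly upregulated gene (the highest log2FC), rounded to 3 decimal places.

3.626

log2(3546/287.2) = 3.626  (Pten10)
log2(456.3/971.7) = -1.091  (Cdk10)
log2(2.334/0.586) = 1.994  (Runx8)
log2(18.56/5.744) = 1.692  (Pax10)
log2(26.42/371.4) = -3.813  (Egr9)
Pten10 is most strongly upregulated.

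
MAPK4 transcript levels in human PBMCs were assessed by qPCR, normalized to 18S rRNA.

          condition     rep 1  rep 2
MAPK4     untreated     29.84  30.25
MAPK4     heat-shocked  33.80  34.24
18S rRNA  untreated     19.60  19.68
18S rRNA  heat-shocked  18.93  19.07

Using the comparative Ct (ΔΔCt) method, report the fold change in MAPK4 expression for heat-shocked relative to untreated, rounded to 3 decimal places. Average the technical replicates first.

Mean Ct: MAPK4 untreated 30.045; MAPK4 heat-shocked 34.020; 18S rRNA untreated 19.640; 18S rRNA heat-shocked 19.000
ΔCt(untreated) = 30.045 − 19.640 = 10.405
ΔCt(heat-shocked) = 34.020 − 19.000 = 15.020
ΔΔCt = 15.020 − 10.405 = 4.615
Fold change = 2^(−4.615) = 0.0408

0.041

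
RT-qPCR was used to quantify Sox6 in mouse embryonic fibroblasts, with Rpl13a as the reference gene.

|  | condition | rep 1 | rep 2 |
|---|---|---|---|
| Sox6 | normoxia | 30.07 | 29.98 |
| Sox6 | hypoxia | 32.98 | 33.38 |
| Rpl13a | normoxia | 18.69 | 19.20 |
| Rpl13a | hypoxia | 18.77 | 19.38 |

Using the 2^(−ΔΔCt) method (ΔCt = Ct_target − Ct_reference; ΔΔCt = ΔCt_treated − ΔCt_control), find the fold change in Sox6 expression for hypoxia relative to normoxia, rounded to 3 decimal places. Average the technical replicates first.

Mean Ct: Sox6 normoxia 30.025; Sox6 hypoxia 33.180; Rpl13a normoxia 18.945; Rpl13a hypoxia 19.075
ΔCt(normoxia) = 30.025 − 18.945 = 11.080
ΔCt(hypoxia) = 33.180 − 19.075 = 14.105
ΔΔCt = 14.105 − 11.080 = 3.025
Fold change = 2^(−3.025) = 0.1229

0.123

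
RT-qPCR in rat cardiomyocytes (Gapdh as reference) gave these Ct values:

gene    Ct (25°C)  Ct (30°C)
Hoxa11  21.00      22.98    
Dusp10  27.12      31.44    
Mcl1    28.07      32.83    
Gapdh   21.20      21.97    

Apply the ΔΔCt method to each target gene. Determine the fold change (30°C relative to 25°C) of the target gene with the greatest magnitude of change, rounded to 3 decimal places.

Hoxa11: ΔΔCt = (22.98−21.97) − (21.00−21.20) = 1.01 − (-0.20) = 1.21; fold change = 2^-1.21 = 0.432
Dusp10: ΔΔCt = (31.44−21.97) − (27.12−21.20) = 9.47 − 5.92 = 3.55; fold change = 2^-3.55 = 0.085
Mcl1: ΔΔCt = (32.83−21.97) − (28.07−21.20) = 10.86 − 6.87 = 3.99; fold change = 2^-3.99 = 0.063
Mcl1 has the largest |ΔΔCt| = 3.99.

0.063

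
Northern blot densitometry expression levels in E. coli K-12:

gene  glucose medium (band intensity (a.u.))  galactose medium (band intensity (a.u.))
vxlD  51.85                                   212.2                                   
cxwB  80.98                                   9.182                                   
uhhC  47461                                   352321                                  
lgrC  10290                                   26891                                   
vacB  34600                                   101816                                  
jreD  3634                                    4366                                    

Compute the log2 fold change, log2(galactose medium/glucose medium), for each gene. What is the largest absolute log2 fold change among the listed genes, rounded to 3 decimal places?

log2(212.2/51.85) = 2.033  (vxlD)
log2(9.182/80.98) = -3.141  (cxwB)
log2(352321/47461) = 2.892  (uhhC)
log2(26891/10290) = 1.386  (lgrC)
log2(101816/34600) = 1.557  (vacB)
log2(4366/3634) = 0.265  (jreD)
The largest magnitude belongs to cxwB.

3.141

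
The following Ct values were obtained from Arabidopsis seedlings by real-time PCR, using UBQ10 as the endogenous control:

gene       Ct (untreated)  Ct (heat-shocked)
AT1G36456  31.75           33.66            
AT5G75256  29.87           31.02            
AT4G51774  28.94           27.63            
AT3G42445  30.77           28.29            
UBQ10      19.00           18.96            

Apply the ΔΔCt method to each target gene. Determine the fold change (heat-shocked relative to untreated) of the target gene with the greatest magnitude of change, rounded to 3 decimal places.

AT1G36456: ΔΔCt = (33.66−18.96) − (31.75−19.00) = 14.70 − 12.75 = 1.95; fold change = 2^-1.95 = 0.259
AT5G75256: ΔΔCt = (31.02−18.96) − (29.87−19.00) = 12.06 − 10.87 = 1.19; fold change = 2^-1.19 = 0.438
AT4G51774: ΔΔCt = (27.63−18.96) − (28.94−19.00) = 8.67 − 9.94 = -1.27; fold change = 2^1.27 = 2.412
AT3G42445: ΔΔCt = (28.29−18.96) − (30.77−19.00) = 9.33 − 11.77 = -2.44; fold change = 2^2.44 = 5.426
AT3G42445 has the largest |ΔΔCt| = 2.44.

5.426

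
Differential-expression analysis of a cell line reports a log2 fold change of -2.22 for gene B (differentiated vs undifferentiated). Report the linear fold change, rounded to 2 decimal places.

Fold change = 2^(-2.22) = 0.215
That is, gene B drops to 21.5% of the undifferentiated level.

0.21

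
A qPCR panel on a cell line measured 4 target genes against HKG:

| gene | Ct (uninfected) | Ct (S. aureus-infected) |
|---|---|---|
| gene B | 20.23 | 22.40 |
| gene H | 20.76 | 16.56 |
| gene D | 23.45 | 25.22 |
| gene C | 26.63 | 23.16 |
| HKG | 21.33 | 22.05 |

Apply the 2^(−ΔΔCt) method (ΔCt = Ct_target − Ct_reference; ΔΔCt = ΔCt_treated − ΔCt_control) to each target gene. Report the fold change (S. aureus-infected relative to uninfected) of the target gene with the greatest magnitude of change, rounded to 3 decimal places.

30.274

gene B: ΔΔCt = (22.40−22.05) − (20.23−21.33) = 0.35 − (-1.10) = 1.45; fold change = 2^-1.45 = 0.366
gene H: ΔΔCt = (16.56−22.05) − (20.76−21.33) = -5.49 − (-0.57) = -4.92; fold change = 2^4.92 = 30.274
gene D: ΔΔCt = (25.22−22.05) − (23.45−21.33) = 3.17 − 2.12 = 1.05; fold change = 2^-1.05 = 0.483
gene C: ΔΔCt = (23.16−22.05) − (26.63−21.33) = 1.11 − 5.30 = -4.19; fold change = 2^4.19 = 18.252
gene H has the largest |ΔΔCt| = 4.92.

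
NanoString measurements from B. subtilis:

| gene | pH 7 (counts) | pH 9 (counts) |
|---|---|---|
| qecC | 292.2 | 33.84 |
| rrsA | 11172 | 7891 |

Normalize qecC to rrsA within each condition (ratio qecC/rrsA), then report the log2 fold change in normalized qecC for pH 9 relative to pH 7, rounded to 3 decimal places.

-2.609

qecC/rrsA (pH 7) = 292.2 / 11172 = 0.026155
qecC/rrsA (pH 9) = 33.84 / 7891 = 0.0042884
Fold change = 0.0042884 / 0.026155 = 0.1640
log2(0.1640) = -2.6085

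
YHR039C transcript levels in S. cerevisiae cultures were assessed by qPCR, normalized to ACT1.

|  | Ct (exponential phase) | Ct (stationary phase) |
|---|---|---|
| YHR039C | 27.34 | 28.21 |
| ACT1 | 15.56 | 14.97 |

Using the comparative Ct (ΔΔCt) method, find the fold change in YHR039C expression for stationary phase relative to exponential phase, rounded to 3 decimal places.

ΔCt(exponential phase) = 27.340 − 15.560 = 11.780
ΔCt(stationary phase) = 28.210 − 14.970 = 13.240
ΔΔCt = 13.240 − 11.780 = 1.460
Fold change = 2^(−1.460) = 0.3635

0.363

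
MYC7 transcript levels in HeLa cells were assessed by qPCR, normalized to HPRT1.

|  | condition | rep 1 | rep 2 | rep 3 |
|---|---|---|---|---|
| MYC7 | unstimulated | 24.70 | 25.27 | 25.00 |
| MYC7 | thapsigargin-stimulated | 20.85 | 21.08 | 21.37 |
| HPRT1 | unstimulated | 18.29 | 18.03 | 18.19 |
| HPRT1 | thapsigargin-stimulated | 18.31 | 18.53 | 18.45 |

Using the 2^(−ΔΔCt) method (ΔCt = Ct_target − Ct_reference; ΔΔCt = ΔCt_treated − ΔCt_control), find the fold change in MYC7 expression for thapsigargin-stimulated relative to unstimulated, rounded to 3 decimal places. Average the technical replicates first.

17.753

Mean Ct: MYC7 unstimulated 24.990; MYC7 thapsigargin-stimulated 21.100; HPRT1 unstimulated 18.170; HPRT1 thapsigargin-stimulated 18.430
ΔCt(unstimulated) = 24.990 − 18.170 = 6.820
ΔCt(thapsigargin-stimulated) = 21.100 − 18.430 = 2.670
ΔΔCt = 2.670 − 6.820 = -4.150
Fold change = 2^(−(-4.150)) = 2^4.150 = 17.7531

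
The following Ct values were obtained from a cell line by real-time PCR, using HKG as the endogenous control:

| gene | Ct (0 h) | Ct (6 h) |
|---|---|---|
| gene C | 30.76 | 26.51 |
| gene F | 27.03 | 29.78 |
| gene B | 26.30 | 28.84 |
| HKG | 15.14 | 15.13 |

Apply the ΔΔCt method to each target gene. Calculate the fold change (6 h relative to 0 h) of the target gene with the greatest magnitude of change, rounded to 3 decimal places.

18.896

gene C: ΔΔCt = (26.51−15.13) − (30.76−15.14) = 11.38 − 15.62 = -4.24; fold change = 2^4.24 = 18.896
gene F: ΔΔCt = (29.78−15.13) − (27.03−15.14) = 14.65 − 11.89 = 2.76; fold change = 2^-2.76 = 0.148
gene B: ΔΔCt = (28.84−15.13) − (26.30−15.14) = 13.71 − 11.16 = 2.55; fold change = 2^-2.55 = 0.171
gene C has the largest |ΔΔCt| = 4.24.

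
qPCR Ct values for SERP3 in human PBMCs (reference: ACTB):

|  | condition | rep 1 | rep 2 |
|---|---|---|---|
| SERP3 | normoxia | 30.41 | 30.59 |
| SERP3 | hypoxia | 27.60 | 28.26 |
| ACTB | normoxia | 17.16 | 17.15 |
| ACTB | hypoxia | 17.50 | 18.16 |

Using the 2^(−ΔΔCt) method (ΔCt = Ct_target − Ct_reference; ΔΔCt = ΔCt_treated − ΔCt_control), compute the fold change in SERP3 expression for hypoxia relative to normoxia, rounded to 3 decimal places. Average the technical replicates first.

Mean Ct: SERP3 normoxia 30.500; SERP3 hypoxia 27.930; ACTB normoxia 17.155; ACTB hypoxia 17.830
ΔCt(normoxia) = 30.500 − 17.155 = 13.345
ΔCt(hypoxia) = 27.930 − 17.830 = 10.100
ΔΔCt = 10.100 − 13.345 = -3.245
Fold change = 2^(−(-3.245)) = 2^3.245 = 9.4807

9.481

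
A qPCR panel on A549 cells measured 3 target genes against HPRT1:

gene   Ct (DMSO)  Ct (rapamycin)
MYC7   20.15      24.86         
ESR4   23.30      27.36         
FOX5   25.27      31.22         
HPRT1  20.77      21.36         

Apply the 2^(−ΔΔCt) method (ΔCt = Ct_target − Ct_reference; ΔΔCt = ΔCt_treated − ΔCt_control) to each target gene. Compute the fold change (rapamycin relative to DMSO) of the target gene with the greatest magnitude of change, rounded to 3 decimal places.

0.024

MYC7: ΔΔCt = (24.86−21.36) − (20.15−20.77) = 3.50 − (-0.62) = 4.12; fold change = 2^-4.12 = 0.058
ESR4: ΔΔCt = (27.36−21.36) − (23.30−20.77) = 6.00 − 2.53 = 3.47; fold change = 2^-3.47 = 0.090
FOX5: ΔΔCt = (31.22−21.36) − (25.27−20.77) = 9.86 − 4.50 = 5.36; fold change = 2^-5.36 = 0.024
FOX5 has the largest |ΔΔCt| = 5.36.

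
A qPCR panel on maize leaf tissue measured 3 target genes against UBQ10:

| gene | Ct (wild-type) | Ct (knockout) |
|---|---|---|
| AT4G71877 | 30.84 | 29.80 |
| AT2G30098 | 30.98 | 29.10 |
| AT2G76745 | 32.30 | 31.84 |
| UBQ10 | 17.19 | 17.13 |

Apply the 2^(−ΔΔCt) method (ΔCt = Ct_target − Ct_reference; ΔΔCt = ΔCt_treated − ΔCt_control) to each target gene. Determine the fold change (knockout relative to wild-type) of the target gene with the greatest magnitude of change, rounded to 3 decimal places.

3.531

AT4G71877: ΔΔCt = (29.80−17.13) − (30.84−17.19) = 12.67 − 13.65 = -0.98; fold change = 2^0.98 = 1.972
AT2G30098: ΔΔCt = (29.10−17.13) − (30.98−17.19) = 11.97 − 13.79 = -1.82; fold change = 2^1.82 = 3.531
AT2G76745: ΔΔCt = (31.84−17.13) − (32.30−17.19) = 14.71 − 15.11 = -0.40; fold change = 2^0.40 = 1.320
AT2G30098 has the largest |ΔΔCt| = 1.82.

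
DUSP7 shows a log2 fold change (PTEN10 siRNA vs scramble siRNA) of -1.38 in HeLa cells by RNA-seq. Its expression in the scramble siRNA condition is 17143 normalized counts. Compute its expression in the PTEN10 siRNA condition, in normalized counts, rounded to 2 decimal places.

6586.66

Fold change = 2^(-1.38) = 0.3842
PTEN10 siRNA expression = 17143 × 0.3842 = 6586.66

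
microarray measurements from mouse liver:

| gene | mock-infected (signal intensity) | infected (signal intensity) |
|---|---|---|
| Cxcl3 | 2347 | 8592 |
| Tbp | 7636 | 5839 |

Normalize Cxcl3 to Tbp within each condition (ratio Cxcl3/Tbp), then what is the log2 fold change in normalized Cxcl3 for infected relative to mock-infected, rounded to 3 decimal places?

2.259

Cxcl3/Tbp (mock-infected) = 2347 / 7636 = 0.30736
Cxcl3/Tbp (infected) = 8592 / 5839 = 1.4715
Fold change = 1.4715 / 0.30736 = 4.7875
log2(4.7875) = 2.2593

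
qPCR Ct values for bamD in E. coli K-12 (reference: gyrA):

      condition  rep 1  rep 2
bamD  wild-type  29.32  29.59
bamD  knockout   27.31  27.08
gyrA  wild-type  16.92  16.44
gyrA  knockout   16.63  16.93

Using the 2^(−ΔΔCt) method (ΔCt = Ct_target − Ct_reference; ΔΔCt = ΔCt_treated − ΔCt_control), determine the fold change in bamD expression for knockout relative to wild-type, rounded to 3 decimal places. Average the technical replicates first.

Mean Ct: bamD wild-type 29.455; bamD knockout 27.195; gyrA wild-type 16.680; gyrA knockout 16.780
ΔCt(wild-type) = 29.455 − 16.680 = 12.775
ΔCt(knockout) = 27.195 − 16.780 = 10.415
ΔΔCt = 10.415 − 12.775 = -2.360
Fold change = 2^(−(-2.360)) = 2^2.360 = 5.1337

5.134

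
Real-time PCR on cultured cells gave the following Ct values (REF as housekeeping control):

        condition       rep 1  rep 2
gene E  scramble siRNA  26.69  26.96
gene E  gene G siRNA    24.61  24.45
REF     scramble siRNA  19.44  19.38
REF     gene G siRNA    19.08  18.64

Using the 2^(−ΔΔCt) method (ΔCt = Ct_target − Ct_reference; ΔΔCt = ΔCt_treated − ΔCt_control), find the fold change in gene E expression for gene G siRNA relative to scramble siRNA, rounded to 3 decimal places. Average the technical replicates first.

3.352

Mean Ct: gene E scramble siRNA 26.825; gene E gene G siRNA 24.530; REF scramble siRNA 19.410; REF gene G siRNA 18.860
ΔCt(scramble siRNA) = 26.825 − 19.410 = 7.415
ΔCt(gene G siRNA) = 24.530 − 18.860 = 5.670
ΔΔCt = 5.670 − 7.415 = -1.745
Fold change = 2^(−(-1.745)) = 2^1.745 = 3.3519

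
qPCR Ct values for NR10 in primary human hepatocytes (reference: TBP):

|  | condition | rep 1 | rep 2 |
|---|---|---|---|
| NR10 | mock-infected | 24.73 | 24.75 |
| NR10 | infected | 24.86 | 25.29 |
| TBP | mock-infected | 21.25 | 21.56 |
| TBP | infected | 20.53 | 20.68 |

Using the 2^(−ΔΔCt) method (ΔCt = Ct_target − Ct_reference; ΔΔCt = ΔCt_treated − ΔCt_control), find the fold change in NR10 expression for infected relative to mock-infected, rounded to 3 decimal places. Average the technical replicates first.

Mean Ct: NR10 mock-infected 24.740; NR10 infected 25.075; TBP mock-infected 21.405; TBP infected 20.605
ΔCt(mock-infected) = 24.740 − 21.405 = 3.335
ΔCt(infected) = 25.075 − 20.605 = 4.470
ΔΔCt = 4.470 − 3.335 = 1.135
Fold change = 2^(−1.135) = 0.4553

0.455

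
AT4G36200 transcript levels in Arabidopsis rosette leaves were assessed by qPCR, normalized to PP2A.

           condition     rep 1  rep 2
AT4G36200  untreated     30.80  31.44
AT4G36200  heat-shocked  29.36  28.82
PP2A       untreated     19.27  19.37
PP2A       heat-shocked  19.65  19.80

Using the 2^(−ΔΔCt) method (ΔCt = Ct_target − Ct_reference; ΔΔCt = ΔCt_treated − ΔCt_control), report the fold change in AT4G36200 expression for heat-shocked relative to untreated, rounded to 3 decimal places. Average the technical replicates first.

Mean Ct: AT4G36200 untreated 31.120; AT4G36200 heat-shocked 29.090; PP2A untreated 19.320; PP2A heat-shocked 19.725
ΔCt(untreated) = 31.120 − 19.320 = 11.800
ΔCt(heat-shocked) = 29.090 − 19.725 = 9.365
ΔΔCt = 9.365 − 11.800 = -2.435
Fold change = 2^(−(-2.435)) = 2^2.435 = 5.4076

5.408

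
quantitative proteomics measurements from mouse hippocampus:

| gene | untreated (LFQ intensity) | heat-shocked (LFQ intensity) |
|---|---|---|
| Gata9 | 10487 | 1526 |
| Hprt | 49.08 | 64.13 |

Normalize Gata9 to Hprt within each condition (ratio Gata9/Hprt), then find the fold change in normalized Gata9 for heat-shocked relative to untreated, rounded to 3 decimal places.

Gata9/Hprt (untreated) = 10487 / 49.08 = 213.67
Gata9/Hprt (heat-shocked) = 1526 / 64.13 = 23.795
Fold change = 23.795 / 213.67 = 0.1114

0.111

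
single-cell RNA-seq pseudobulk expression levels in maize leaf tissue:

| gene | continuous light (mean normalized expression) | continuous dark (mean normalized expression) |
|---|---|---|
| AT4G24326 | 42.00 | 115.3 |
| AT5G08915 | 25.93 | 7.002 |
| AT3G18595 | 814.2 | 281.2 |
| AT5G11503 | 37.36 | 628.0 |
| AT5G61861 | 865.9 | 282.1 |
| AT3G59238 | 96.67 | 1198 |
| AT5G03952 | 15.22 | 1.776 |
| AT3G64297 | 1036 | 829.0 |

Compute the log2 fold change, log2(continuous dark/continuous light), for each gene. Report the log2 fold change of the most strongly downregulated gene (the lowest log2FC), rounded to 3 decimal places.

log2(115.3/42.00) = 1.457  (AT4G24326)
log2(7.002/25.93) = -1.889  (AT5G08915)
log2(281.2/814.2) = -1.534  (AT3G18595)
log2(628.0/37.36) = 4.071  (AT5G11503)
log2(282.1/865.9) = -1.618  (AT5G61861)
log2(1198/96.67) = 3.631  (AT3G59238)
log2(1.776/15.22) = -3.099  (AT5G03952)
log2(829.0/1036) = -0.322  (AT3G64297)
AT5G03952 is most strongly downregulated.

-3.099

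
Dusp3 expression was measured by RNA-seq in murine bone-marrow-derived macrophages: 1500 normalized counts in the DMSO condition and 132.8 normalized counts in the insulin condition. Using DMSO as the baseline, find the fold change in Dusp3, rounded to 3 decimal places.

0.089

Fold change = 132.8 / 1500 = 0.0885
Dusp3 is downregulated.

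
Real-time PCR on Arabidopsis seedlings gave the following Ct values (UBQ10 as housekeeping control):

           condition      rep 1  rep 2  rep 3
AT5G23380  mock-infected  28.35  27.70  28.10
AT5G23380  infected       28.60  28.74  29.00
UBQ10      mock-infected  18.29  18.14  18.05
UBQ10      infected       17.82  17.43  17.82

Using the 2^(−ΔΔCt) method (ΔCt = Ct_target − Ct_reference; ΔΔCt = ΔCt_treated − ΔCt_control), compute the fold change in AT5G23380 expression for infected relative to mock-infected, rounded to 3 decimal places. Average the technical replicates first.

0.435

Mean Ct: AT5G23380 mock-infected 28.050; AT5G23380 infected 28.780; UBQ10 mock-infected 18.160; UBQ10 infected 17.690
ΔCt(mock-infected) = 28.050 − 18.160 = 9.890
ΔCt(infected) = 28.780 − 17.690 = 11.090
ΔΔCt = 11.090 − 9.890 = 1.200
Fold change = 2^(−1.200) = 0.4353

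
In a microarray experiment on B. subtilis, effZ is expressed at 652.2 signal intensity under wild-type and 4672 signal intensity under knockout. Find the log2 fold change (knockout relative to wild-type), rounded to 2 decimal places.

2.84

Fold change = 4672 / 652.2 = 7.1634
log2(7.1634) = 2.841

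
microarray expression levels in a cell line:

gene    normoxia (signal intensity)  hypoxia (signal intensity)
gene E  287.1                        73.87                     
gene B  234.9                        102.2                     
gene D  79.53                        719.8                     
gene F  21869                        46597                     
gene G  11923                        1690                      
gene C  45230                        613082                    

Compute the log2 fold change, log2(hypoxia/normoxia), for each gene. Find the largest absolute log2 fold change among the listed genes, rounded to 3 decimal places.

3.761

log2(73.87/287.1) = -1.958  (gene E)
log2(102.2/234.9) = -1.201  (gene B)
log2(719.8/79.53) = 3.178  (gene D)
log2(46597/21869) = 1.091  (gene F)
log2(1690/11923) = -2.819  (gene G)
log2(613082/45230) = 3.761  (gene C)
The largest magnitude belongs to gene C.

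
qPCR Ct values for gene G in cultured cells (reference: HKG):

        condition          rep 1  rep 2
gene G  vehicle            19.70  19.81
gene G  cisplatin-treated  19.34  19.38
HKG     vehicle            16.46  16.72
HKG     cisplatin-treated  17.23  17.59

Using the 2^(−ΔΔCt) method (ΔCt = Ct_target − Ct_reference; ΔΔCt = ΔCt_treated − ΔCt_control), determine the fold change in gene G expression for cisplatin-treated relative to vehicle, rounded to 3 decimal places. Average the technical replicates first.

Mean Ct: gene G vehicle 19.755; gene G cisplatin-treated 19.360; HKG vehicle 16.590; HKG cisplatin-treated 17.410
ΔCt(vehicle) = 19.755 − 16.590 = 3.165
ΔCt(cisplatin-treated) = 19.360 − 17.410 = 1.950
ΔΔCt = 1.950 − 3.165 = -1.215
Fold change = 2^(−(-1.215)) = 2^1.215 = 2.3214

2.321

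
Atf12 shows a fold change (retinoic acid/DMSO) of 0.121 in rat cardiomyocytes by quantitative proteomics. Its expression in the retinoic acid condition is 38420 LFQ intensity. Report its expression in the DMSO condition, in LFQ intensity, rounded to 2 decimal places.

317520.66

DMSO expression = 38420 / 0.121 = 317520.66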